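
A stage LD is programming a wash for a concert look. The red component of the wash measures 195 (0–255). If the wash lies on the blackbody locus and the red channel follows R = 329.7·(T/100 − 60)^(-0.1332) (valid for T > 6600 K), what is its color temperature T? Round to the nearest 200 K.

11200 K

(t − 60)^(-0.1332) = 195/329.7 = 0.59145.
t − 60 = 0.59145^(1/-0.1332) = 0.59145^(-7.508) = 51.564, so t = 111.564.
T = 100·t = 11156 K → 11200 K to the nearest 200 K.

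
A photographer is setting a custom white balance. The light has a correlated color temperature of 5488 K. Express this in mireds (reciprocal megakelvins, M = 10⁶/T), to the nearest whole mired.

182 mireds

M = 10⁶ / 5488 = 182.216 → 182 mireds.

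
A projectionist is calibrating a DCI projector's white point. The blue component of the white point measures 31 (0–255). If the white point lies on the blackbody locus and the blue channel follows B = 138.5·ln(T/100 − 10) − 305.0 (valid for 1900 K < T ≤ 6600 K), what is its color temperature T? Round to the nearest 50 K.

ln(t − 10) = (31 + 305.0) / 138.5 = 2.4260.
t − 10 = e^2.4260 = 11.313, so t = 21.313.
T = 100·t = 2131 K → 2150 K to the nearest 50 K.

2150 K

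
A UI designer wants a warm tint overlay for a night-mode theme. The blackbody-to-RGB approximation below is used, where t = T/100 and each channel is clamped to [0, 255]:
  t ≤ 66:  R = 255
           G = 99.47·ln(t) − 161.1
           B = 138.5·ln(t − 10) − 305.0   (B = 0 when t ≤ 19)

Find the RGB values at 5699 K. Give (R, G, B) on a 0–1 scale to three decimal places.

(1.000, 0.945, 0.895)

t = 5699/100 = 56.99; the t ≤ 66 branch applies.
R = 255 by definition for t ≤ 66.
G = 99.47·ln 56.99 − 161.1 = 99.47·4.0429 − 161.1 = 241.045.
B = 138.5·ln(56.99 − 10) − 305.0 = 138.5·ln 46.99 − 305.0 = 138.5·3.8499 − 305.0 = 228.216.
Dividing each by 255: (1.0000, 0.9453, 0.8950) → (1.000, 0.945, 0.895).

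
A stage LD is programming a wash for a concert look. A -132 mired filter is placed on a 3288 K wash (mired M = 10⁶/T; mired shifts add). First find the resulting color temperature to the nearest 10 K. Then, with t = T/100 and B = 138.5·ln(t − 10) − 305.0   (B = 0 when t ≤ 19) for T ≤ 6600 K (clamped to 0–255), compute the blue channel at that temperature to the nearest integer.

M_in = 10⁶/3288 = 304.14; M_out = 304.14 + (-132) = 172.14.
T_out = 10⁶/172.14 = 5809.4 K → 5810 K; t = 58.1.
B = 138.5·ln(58.1 − 10) − 305.0 = 138.5·ln 48.1 − 305.0 = 138.5·3.8733 − 305.0 = 231.450.
Rounded: 231.

231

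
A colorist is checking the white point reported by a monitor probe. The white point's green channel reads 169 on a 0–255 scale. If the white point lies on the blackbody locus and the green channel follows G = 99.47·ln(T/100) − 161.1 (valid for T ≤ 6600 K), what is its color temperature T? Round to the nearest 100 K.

2800 K

ln t = (169 + 161.1) / 99.47 = 3.3186.
t = e^3.3186 = 27.621.
T = 100·t = 2762 K → 2800 K to the nearest 100 K.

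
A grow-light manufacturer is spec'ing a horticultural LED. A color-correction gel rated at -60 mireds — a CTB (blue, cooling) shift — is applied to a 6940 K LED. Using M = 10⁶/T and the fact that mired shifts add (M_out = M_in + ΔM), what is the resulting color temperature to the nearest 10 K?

11890 K

M_in = 10⁶/6940 = 144.09 mireds.
M_out = 144.09 + (-60) = 84.09 mireds.
T_out = 10⁶/84.09 = 11891.7 K → 11890 K.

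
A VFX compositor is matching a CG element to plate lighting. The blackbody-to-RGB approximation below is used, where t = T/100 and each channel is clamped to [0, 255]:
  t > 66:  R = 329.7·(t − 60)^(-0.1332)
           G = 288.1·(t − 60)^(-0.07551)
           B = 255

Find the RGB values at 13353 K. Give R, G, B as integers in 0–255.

R=186, G=208, B=255

t = 13353/100 = 133.53; the t > 66 branch applies.
R = 329.7·(133.53 − 60)^(-0.1332) = 329.7·73.53^(-0.1332) = 329.7·0.56414 = 185.997.
G = 288.1·(133.53 − 60)^(-0.07551) = 288.1·73.53^(-0.07551) = 288.1·0.72288 = 208.260.
B = 255 by definition for t > 66.
Rounded: (186, 208, 255).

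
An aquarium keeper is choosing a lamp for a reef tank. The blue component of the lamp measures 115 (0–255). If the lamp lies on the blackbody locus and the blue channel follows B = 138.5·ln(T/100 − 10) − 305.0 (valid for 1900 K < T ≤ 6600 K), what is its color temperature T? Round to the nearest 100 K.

ln(t − 10) = (115 + 305.0) / 138.5 = 3.0325.
t − 10 = e^3.0325 = 20.749, so t = 30.749.
T = 100·t = 3075 K → 3100 K to the nearest 100 K.

3100 K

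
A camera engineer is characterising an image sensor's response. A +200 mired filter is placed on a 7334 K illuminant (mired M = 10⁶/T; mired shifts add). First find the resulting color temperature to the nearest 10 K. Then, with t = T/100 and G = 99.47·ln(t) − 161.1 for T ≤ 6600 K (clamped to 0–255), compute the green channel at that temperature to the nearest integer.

176

M_in = 10⁶/7334 = 136.35; M_out = 136.35 + (+200) = 336.35.
T_out = 10⁶/336.35 = 2973.1 K → 2970 K; t = 29.7.
G = 99.47·ln 29.7 − 161.1 = 99.47·3.3911 − 161.1 = 176.217.
Rounded: 176.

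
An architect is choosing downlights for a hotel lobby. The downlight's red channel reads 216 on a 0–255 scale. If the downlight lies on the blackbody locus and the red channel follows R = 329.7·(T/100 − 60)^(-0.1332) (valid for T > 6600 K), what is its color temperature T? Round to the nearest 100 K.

(t − 60)^(-0.1332) = 216/329.7 = 0.65514.
t − 60 = 0.65514^(1/-0.1332) = 0.65514^(-7.508) = 23.926, so t = 83.926.
T = 100·t = 8393 K → 8400 K to the nearest 100 K.

8400 K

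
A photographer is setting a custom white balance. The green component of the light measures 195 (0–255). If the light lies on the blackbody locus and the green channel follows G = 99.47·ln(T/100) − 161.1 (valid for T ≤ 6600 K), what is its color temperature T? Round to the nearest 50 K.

3600 K

ln t = (195 + 161.1) / 99.47 = 3.5800.
t = e^3.5800 = 35.873.
T = 100·t = 3587 K → 3600 K to the nearest 50 K.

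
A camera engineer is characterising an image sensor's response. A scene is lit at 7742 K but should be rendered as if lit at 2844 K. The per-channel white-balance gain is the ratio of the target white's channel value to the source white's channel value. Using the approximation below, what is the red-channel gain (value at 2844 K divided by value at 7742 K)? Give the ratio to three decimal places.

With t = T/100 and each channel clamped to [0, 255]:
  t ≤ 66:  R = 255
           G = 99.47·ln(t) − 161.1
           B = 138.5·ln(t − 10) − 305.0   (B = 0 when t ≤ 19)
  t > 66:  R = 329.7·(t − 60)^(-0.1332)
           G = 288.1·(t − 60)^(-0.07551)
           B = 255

1.132

At 7742 K (t = 77.42):
  R = 329.7·(77.42 − 60)^(-0.1332) = 329.7·17.42^(-0.1332) = 329.7·0.68343 = 225.326.
At 2844 K (t = 28.44):
  R = 255 by definition for t ≤ 66.
Gain = 255.000 / 225.326 = 1.1317 → 1.132.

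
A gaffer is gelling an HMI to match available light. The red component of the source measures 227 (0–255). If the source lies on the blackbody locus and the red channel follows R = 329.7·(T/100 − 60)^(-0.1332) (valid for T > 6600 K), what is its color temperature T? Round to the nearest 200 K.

(t − 60)^(-0.1332) = 227/329.7 = 0.68850.
t − 60 = 0.68850^(1/-0.1332) = 0.68850^(-7.508) = 16.478, so t = 76.478.
T = 100·t = 7648 K → 7600 K to the nearest 200 K.

7600 K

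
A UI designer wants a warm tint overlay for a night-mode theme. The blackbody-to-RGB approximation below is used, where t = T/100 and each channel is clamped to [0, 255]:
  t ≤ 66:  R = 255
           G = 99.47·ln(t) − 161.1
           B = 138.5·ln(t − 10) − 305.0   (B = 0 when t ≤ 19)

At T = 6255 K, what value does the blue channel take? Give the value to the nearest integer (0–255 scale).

t = 6255/100 = 62.55; the t ≤ 66 branch applies.
B = 138.5·ln(62.55 − 10) − 305.0 = 138.5·ln 52.55 − 305.0 = 138.5·3.9618 − 305.0 = 243.704.
Rounded: 244.

244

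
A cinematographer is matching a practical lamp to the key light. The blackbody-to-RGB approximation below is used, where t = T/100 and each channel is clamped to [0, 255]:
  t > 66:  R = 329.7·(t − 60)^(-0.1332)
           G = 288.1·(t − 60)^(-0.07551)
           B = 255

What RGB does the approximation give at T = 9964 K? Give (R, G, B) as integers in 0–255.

(202, 218, 255)

t = 9964/100 = 99.64; the t > 66 branch applies.
R = 329.7·(99.64 − 60)^(-0.1332) = 329.7·39.64^(-0.1332) = 329.7·0.61253 = 201.952.
G = 288.1·(99.64 − 60)^(-0.07551) = 288.1·39.64^(-0.07551) = 288.1·0.75740 = 218.207.
B = 255 by definition for t > 66.
Rounded: (202, 218, 255).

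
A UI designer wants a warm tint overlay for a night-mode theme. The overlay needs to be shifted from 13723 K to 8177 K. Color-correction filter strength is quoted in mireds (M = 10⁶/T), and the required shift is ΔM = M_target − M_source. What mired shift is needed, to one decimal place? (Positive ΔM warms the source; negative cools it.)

+49.4 mireds

M_source = 10⁶/13723 = 72.870; M_target = 10⁶/8177 = 122.294.
ΔM = 122.294 − 72.870 = 49.424 → +49.4 mireds, a warming shift.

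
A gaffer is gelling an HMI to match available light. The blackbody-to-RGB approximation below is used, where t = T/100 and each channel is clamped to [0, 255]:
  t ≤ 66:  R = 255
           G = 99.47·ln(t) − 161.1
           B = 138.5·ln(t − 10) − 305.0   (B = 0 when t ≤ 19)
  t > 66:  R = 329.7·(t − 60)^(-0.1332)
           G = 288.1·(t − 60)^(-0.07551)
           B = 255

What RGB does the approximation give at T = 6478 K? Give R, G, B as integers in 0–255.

R=255, G=254, B=249

t = 6478/100 = 64.78; the t ≤ 66 branch applies.
R = 255 by definition for t ≤ 66.
G = 99.47·ln 64.78 − 161.1 = 99.47·4.1710 − 161.1 = 253.789.
B = 138.5·ln(64.78 − 10) − 305.0 = 138.5·ln 54.78 − 305.0 = 138.5·4.0033 − 305.0 = 249.461.
Rounded: (255, 254, 249).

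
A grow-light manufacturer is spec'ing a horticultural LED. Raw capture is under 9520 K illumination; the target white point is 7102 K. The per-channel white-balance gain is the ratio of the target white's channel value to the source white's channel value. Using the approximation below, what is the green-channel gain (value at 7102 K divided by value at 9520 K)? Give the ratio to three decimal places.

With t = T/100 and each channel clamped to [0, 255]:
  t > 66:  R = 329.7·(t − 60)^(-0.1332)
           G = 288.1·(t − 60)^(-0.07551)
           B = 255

1.092

At 9520 K (t = 95.2):
  G = 288.1·(95.2 − 60)^(-0.07551) = 288.1·35.2^(-0.07551) = 288.1·0.76422 = 220.173.
At 7102 K (t = 71.02):
  G = 288.1·(71.02 − 60)^(-0.07551) = 288.1·11.02^(-0.07551) = 288.1·0.83427 = 240.352.
Gain = 240.352 / 220.173 = 1.0917 → 1.092.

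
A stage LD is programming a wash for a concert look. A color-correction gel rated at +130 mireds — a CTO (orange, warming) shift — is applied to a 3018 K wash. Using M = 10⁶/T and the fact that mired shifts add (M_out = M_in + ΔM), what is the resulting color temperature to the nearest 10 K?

2170 K

M_in = 10⁶/3018 = 331.35 mireds.
M_out = 331.35 + (+130) = 461.35 mireds.
T_out = 10⁶/461.35 = 2167.6 K → 2170 K.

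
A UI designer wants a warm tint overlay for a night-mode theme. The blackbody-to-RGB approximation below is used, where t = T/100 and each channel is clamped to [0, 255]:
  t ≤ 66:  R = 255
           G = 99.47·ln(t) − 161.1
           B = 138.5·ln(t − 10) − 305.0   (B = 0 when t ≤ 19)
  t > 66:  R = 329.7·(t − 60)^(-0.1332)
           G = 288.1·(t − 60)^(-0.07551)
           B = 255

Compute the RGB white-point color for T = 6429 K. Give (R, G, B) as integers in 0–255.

(255, 253, 248)

t = 6429/100 = 64.29; the t ≤ 66 branch applies.
R = 255 by definition for t ≤ 66.
G = 99.47·ln 64.29 − 161.1 = 99.47·4.1634 − 161.1 = 253.034.
B = 138.5·ln(64.29 − 10) − 305.0 = 138.5·ln 54.29 − 305.0 = 138.5·3.9943 − 305.0 = 248.216.
Rounded: (255, 253, 248).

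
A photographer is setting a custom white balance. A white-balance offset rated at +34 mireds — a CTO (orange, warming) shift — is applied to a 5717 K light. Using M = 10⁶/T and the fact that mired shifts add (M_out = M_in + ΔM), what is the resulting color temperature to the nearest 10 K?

4790 K

M_in = 10⁶/5717 = 174.92 mireds.
M_out = 174.92 + (+34) = 208.92 mireds.
T_out = 10⁶/208.92 = 4786.6 K → 4790 K.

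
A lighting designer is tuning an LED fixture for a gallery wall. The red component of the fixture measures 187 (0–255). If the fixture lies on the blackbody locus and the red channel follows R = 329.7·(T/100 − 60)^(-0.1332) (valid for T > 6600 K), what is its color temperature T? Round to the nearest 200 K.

(t − 60)^(-0.1332) = 187/329.7 = 0.56718.
t − 60 = 0.56718^(1/-0.1332) = 0.56718^(-7.508) = 70.620, so t = 130.620.
T = 100·t = 13062 K → 13000 K to the nearest 200 K.

13000 K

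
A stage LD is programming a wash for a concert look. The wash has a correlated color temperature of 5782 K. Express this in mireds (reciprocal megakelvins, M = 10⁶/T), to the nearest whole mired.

173 mireds

M = 10⁶ / 5782 = 172.951 → 173 mireds.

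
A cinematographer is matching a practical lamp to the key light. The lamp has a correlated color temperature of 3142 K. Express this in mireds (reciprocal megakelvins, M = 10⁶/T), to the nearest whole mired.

318 mireds

M = 10⁶ / 3142 = 318.269 → 318 mireds.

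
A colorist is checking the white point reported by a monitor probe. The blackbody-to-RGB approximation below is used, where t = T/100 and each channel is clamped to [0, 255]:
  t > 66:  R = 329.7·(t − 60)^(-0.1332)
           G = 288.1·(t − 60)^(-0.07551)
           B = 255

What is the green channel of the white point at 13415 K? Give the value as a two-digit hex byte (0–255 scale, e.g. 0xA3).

0xD0

t = 13415/100 = 134.15; the t > 66 branch applies.
G = 288.1·(134.15 − 60)^(-0.07551) = 288.1·74.15^(-0.07551) = 288.1·0.72242 = 208.128.
Rounded: 208; in hex, 0xD0.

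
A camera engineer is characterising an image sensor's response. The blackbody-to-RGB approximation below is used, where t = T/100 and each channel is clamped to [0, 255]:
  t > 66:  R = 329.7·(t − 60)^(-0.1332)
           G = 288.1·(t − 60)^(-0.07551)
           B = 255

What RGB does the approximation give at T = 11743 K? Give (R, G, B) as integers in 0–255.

(192, 212, 255)

t = 11743/100 = 117.43; the t > 66 branch applies.
R = 329.7·(117.43 − 60)^(-0.1332) = 329.7·57.43^(-0.1332) = 329.7·0.58302 = 192.221.
G = 288.1·(117.43 − 60)^(-0.07551) = 288.1·57.43^(-0.07551) = 288.1·0.73649 = 212.183.
B = 255 by definition for t > 66.
Rounded: (192, 212, 255).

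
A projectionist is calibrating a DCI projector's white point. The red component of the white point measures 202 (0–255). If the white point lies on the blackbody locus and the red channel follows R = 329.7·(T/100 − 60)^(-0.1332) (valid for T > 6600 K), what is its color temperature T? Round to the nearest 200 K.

(t − 60)^(-0.1332) = 202/329.7 = 0.61268.
t − 60 = 0.61268^(1/-0.1332) = 0.61268^(-7.508) = 39.569, so t = 99.569.
T = 100·t = 9957 K → 10000 K to the nearest 200 K.

10000 K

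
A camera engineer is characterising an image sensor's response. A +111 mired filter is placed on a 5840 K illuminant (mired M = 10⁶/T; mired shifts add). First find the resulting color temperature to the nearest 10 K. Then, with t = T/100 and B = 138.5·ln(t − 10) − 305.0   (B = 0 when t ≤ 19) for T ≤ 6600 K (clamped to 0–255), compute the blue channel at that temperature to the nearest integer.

143

M_in = 10⁶/5840 = 171.23; M_out = 171.23 + (+111) = 282.23.
T_out = 10⁶/282.23 = 3543.2 K → 3540 K; t = 35.4.
B = 138.5·ln(35.4 − 10) − 305.0 = 138.5·ln 25.4 − 305.0 = 138.5·3.2347 − 305.0 = 143.013.
Rounded: 143.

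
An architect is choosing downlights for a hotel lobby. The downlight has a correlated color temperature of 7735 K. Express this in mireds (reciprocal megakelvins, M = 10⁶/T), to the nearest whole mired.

M = 10⁶ / 7735 = 129.282 → 129 mireds.

129 mireds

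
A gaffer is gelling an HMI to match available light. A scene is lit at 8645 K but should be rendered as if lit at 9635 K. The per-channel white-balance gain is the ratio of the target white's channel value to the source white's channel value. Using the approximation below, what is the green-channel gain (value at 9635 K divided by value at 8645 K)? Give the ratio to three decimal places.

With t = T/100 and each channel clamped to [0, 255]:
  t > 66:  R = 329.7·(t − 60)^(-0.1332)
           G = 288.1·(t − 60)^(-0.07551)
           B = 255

0.976

At 8645 K (t = 86.45):
  G = 288.1·(86.45 − 60)^(-0.07551) = 288.1·26.45^(-0.07551) = 288.1·0.78089 = 224.976.
At 9635 K (t = 96.35):
  G = 288.1·(96.35 − 60)^(-0.07551) = 288.1·36.35^(-0.07551) = 288.1·0.76237 = 219.639.
Gain = 219.639 / 224.976 = 0.9763 → 0.976.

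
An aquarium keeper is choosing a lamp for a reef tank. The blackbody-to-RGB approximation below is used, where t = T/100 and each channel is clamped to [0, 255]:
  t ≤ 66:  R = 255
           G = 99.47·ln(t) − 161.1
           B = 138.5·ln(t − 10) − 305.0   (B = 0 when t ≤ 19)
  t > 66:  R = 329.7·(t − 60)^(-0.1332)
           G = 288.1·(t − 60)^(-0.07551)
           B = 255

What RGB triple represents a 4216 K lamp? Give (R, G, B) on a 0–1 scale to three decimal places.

(1.000, 0.828, 0.689)

t = 4216/100 = 42.16; the t ≤ 66 branch applies.
R = 255 by definition for t ≤ 66.
G = 99.47·ln 42.16 − 161.1 = 99.47·3.7415 − 161.1 = 211.064.
B = 138.5·ln(42.16 − 10) − 305.0 = 138.5·ln 32.16 − 305.0 = 138.5·3.4707 − 305.0 = 175.695.
Dividing each by 255: (1.0000, 0.8277, 0.6890) → (1.000, 0.828, 0.689).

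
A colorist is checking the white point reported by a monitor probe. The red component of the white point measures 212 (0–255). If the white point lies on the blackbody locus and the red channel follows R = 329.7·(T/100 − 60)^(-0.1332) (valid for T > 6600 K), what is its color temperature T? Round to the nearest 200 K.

(t − 60)^(-0.1332) = 212/329.7 = 0.64301.
t − 60 = 0.64301^(1/-0.1332) = 0.64301^(-7.508) = 27.530, so t = 87.530.
T = 100·t = 8753 K → 8800 K to the nearest 200 K.

8800 K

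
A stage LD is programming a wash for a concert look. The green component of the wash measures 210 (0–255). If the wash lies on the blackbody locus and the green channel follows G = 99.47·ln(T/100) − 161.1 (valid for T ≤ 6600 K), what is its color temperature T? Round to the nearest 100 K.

ln t = (210 + 161.1) / 99.47 = 3.7308.
t = e^3.7308 = 41.711.
T = 100·t = 4171 K → 4200 K to the nearest 100 K.

4200 K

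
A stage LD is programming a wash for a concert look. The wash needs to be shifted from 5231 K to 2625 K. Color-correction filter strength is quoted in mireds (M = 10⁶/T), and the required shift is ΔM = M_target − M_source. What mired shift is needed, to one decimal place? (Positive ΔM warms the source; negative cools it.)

M_source = 10⁶/5231 = 191.168; M_target = 10⁶/2625 = 380.952.
ΔM = 380.952 − 191.168 = 189.784 → +189.8 mireds, a warming shift.

+189.8 mireds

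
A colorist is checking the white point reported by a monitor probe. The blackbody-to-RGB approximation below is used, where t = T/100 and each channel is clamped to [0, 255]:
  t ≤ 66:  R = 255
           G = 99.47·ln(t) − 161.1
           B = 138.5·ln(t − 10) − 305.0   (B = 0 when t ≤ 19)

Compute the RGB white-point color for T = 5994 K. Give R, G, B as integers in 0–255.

t = 5994/100 = 59.94; the t ≤ 66 branch applies.
R = 255 by definition for t ≤ 66.
G = 99.47·ln 59.94 − 161.1 = 99.47·4.0933 − 161.1 = 246.065.
B = 138.5·ln(59.94 − 10) − 305.0 = 138.5·ln 49.94 − 305.0 = 138.5·3.9108 − 305.0 = 236.649.
Rounded: (255, 246, 237).

R=255, G=246, B=237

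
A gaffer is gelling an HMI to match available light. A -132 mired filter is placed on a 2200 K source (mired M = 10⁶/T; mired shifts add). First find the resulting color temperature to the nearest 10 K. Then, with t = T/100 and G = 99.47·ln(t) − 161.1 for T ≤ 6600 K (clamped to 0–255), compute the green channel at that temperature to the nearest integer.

M_in = 10⁶/2200 = 454.55; M_out = 454.55 + (-132) = 322.55.
T_out = 10⁶/322.55 = 3100.3 K → 3100 K; t = 31.
G = 99.47·ln 31 − 161.1 = 99.47·3.4340 − 161.1 = 180.479.
Rounded: 180.

180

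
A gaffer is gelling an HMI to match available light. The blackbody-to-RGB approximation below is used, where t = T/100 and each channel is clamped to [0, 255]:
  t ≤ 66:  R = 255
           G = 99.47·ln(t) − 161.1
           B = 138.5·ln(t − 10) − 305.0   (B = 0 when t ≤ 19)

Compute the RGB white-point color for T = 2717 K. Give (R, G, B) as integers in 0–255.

t = 2717/100 = 27.17; the t ≤ 66 branch applies.
R = 255 by definition for t ≤ 66.
G = 99.47·ln 27.17 − 161.1 = 99.47·3.3021 − 161.1 = 167.361.
B = 138.5·ln(27.17 − 10) − 305.0 = 138.5·ln 17.17 − 305.0 = 138.5·2.8432 − 305.0 = 88.778.
Rounded: (255, 167, 89).

(255, 167, 89)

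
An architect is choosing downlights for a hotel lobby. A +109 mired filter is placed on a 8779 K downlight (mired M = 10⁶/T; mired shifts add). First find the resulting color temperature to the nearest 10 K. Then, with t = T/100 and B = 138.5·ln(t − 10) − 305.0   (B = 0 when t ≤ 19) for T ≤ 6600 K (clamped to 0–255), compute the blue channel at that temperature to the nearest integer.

M_in = 10⁶/8779 = 113.91; M_out = 113.91 + (+109) = 222.91.
T_out = 10⁶/222.91 = 4486.2 K → 4490 K; t = 44.9.
B = 138.5·ln(44.9 − 10) − 305.0 = 138.5·ln 34.9 − 305.0 = 138.5·3.5525 − 305.0 = 187.019.
Rounded: 187.

187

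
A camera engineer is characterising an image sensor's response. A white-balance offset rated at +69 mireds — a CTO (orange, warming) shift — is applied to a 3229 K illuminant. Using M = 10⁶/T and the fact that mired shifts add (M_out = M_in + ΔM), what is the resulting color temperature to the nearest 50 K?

M_in = 10⁶/3229 = 309.69 mireds.
M_out = 309.69 + (+69) = 378.69 mireds.
T_out = 10⁶/378.69 = 2640.7 K → 2650 K.

2650 K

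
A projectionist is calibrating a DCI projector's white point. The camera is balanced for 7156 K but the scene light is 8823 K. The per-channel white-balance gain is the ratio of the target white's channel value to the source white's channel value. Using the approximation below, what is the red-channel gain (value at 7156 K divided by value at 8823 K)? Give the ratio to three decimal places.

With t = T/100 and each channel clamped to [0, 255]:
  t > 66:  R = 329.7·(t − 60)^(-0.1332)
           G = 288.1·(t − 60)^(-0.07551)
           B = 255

1.126

At 8823 K (t = 88.23):
  R = 329.7·(88.23 − 60)^(-0.1332) = 329.7·28.23^(-0.1332) = 329.7·0.64086 = 211.293.
At 7156 K (t = 71.56):
  R = 329.7·(71.56 − 60)^(-0.1332) = 329.7·11.56^(-0.1332) = 329.7·0.72180 = 237.976.
Gain = 237.976 / 211.293 = 1.1263 → 1.126.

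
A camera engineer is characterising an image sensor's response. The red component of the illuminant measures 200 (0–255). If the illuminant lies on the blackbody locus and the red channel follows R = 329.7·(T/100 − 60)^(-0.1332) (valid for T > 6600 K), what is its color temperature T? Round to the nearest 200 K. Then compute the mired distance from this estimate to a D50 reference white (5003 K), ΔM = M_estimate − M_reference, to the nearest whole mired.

-102 mireds

(t − 60)^(-0.1332) = 200/329.7 = 0.60661.
t − 60 = 0.60661^(1/-0.1332) = 0.60661^(-7.508) = 42.638, so t = 102.638.
T = 100·t = 10264 K → 10200 K to the nearest 200 K.
M_estimate = 10⁶/10200 = 98.04; M_reference = 10⁶/5003 = 199.88.
ΔM = 98.04 − 199.88 = -101.84 → -102 mireds.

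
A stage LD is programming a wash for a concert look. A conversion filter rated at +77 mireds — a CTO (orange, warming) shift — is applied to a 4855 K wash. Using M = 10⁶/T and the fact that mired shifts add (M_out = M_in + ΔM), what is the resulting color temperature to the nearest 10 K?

M_in = 10⁶/4855 = 205.97 mireds.
M_out = 205.97 + (+77) = 282.97 mireds.
T_out = 10⁶/282.97 = 3533.9 K → 3530 K.

3530 K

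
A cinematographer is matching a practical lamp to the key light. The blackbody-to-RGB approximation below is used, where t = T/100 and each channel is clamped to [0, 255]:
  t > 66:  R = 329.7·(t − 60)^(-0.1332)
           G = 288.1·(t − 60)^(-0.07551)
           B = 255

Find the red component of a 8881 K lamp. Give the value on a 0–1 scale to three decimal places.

0.826

t = 8881/100 = 88.81; the t > 66 branch applies.
R = 329.7·(88.81 − 60)^(-0.1332) = 329.7·28.81^(-0.1332) = 329.7·0.63913 = 210.721.
On a 0–1 scale: 210.721/255 = 0.8264 → 0.826.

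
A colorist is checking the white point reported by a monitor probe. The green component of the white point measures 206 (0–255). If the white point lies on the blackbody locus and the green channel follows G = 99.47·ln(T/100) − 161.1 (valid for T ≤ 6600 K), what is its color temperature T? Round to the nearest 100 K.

4000 K

ln t = (206 + 161.1) / 99.47 = 3.6906.
t = e^3.6906 = 40.067.
T = 100·t = 4007 K → 4000 K to the nearest 100 K.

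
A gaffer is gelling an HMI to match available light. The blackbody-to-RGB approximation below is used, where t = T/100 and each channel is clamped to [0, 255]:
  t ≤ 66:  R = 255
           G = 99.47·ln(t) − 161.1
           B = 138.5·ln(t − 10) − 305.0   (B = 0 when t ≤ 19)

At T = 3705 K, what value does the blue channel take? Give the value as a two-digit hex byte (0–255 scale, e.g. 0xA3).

t = 3705/100 = 37.05; the t ≤ 66 branch applies.
B = 138.5·ln(37.05 − 10) − 305.0 = 138.5·ln 27.05 − 305.0 = 138.5·3.2977 − 305.0 = 151.730.
Rounded: 152; in hex, 0x98.

0x98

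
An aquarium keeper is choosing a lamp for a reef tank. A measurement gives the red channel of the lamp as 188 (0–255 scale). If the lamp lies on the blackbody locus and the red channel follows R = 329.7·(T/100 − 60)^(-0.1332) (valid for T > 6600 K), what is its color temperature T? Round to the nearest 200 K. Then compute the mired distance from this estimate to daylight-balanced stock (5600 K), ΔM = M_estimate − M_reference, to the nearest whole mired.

-100 mireds

(t − 60)^(-0.1332) = 188/329.7 = 0.57022.
t − 60 = 0.57022^(1/-0.1332) = 0.57022^(-7.508) = 67.848, so t = 127.848.
T = 100·t = 12785 K → 12800 K to the nearest 200 K.
M_estimate = 10⁶/12800 = 78.12; M_reference = 10⁶/5600 = 178.57.
ΔM = 78.12 − 178.57 = -100.45 → -100 mireds.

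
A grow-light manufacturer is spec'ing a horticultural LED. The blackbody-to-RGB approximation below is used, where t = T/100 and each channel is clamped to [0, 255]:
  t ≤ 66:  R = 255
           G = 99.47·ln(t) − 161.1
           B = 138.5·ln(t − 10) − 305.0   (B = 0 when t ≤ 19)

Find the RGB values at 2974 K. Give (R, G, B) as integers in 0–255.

(255, 176, 108)

t = 2974/100 = 29.74; the t ≤ 66 branch applies.
R = 255 by definition for t ≤ 66.
G = 99.47·ln 29.74 − 161.1 = 99.47·3.3925 − 161.1 = 176.351.
B = 138.5·ln(29.74 − 10) − 305.0 = 138.5·ln 19.74 − 305.0 = 138.5·2.9826 − 305.0 = 108.097.
Rounded: (255, 176, 108).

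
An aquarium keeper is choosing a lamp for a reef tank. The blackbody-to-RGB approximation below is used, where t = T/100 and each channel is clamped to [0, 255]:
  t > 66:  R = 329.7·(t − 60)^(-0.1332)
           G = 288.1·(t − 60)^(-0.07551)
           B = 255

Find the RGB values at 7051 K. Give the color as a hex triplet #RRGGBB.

#F1F1FF

t = 7051/100 = 70.51; the t > 66 branch applies.
R = 329.7·(70.51 − 60)^(-0.1332) = 329.7·10.51^(-0.1332) = 329.7·0.73101 = 241.014.
G = 288.1·(70.51 − 60)^(-0.07551) = 288.1·10.51^(-0.07551) = 288.1·0.83726 = 241.214.
B = 255 by definition for t > 66.
Rounded: (241, 241, 255).
In hex: #F1F1FF.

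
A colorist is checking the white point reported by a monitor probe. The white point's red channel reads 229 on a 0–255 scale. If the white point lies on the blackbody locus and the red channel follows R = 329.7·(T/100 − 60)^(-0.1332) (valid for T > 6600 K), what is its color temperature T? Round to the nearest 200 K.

(t − 60)^(-0.1332) = 229/329.7 = 0.69457.
t − 60 = 0.69457^(1/-0.1332) = 0.69457^(-7.508) = 15.428, so t = 75.428.
T = 100·t = 7543 K → 7600 K to the nearest 200 K.

7600 K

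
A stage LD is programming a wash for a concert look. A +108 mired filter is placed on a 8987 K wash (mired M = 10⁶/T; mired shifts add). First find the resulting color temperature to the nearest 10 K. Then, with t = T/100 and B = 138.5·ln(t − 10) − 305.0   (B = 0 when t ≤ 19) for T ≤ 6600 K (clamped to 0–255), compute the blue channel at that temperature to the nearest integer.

M_in = 10⁶/8987 = 111.27; M_out = 111.27 + (+108) = 219.27.
T_out = 10⁶/219.27 = 4560.5 K → 4560 K; t = 45.6.
B = 138.5·ln(45.6 − 10) − 305.0 = 138.5·ln 35.6 − 305.0 = 138.5·3.5723 − 305.0 = 189.770.
Rounded: 190.

190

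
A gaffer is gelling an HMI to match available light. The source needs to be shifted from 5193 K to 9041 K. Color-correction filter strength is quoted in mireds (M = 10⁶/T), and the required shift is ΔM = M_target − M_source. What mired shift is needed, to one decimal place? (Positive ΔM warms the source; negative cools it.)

-82.0 mireds

M_source = 10⁶/5193 = 192.567; M_target = 10⁶/9041 = 110.607.
ΔM = 110.607 − 192.567 = -81.960 → -82.0 mireds, a cooling shift.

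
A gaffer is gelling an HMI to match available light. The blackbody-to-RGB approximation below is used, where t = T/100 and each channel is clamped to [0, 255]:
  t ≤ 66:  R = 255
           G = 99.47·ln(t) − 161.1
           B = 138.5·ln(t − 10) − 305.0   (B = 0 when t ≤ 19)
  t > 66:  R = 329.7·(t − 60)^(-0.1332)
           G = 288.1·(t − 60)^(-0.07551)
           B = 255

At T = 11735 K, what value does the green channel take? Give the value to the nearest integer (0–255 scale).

t = 11735/100 = 117.35; the t > 66 branch applies.
G = 288.1·(117.35 − 60)^(-0.07551) = 288.1·57.35^(-0.07551) = 288.1·0.73657 = 212.205.
Rounded: 212.

212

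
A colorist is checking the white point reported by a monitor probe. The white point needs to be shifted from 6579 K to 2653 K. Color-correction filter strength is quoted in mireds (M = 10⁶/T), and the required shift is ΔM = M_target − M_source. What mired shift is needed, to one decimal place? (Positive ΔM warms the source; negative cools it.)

M_source = 10⁶/6579 = 151.999; M_target = 10⁶/2653 = 376.932.
ΔM = 376.932 − 151.999 = 224.933 → +224.9 mireds, a warming shift.

+224.9 mireds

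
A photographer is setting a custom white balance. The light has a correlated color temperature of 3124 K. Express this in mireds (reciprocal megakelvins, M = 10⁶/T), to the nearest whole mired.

320 mireds

M = 10⁶ / 3124 = 320.102 → 320 mireds.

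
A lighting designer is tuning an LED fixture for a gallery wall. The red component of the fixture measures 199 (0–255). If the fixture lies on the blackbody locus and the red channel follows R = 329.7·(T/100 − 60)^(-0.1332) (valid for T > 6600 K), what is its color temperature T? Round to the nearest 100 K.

(t − 60)^(-0.1332) = 199/329.7 = 0.60358.
t − 60 = 0.60358^(1/-0.1332) = 0.60358^(-7.508) = 44.273, so t = 104.273.
T = 100·t = 10427 K → 10400 K to the nearest 100 K.

10400 K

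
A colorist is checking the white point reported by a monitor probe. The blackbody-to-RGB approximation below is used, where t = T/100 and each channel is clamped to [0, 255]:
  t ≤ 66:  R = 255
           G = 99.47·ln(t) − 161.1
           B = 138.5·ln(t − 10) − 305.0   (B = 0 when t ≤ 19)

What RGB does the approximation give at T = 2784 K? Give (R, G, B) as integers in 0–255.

(255, 170, 94)

t = 2784/100 = 27.84; the t ≤ 66 branch applies.
R = 255 by definition for t ≤ 66.
G = 99.47·ln 27.84 − 161.1 = 99.47·3.3265 − 161.1 = 169.784.
B = 138.5·ln(27.84 − 10) − 305.0 = 138.5·ln 17.84 − 305.0 = 138.5·2.8814 − 305.0 = 94.080.
Rounded: (255, 170, 94).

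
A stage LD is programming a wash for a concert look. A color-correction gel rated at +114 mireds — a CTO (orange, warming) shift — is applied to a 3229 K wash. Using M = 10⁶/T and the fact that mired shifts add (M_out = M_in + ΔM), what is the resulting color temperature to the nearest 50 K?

2350 K

M_in = 10⁶/3229 = 309.69 mireds.
M_out = 309.69 + (+114) = 423.69 mireds.
T_out = 10⁶/423.69 = 2360.2 K → 2350 K.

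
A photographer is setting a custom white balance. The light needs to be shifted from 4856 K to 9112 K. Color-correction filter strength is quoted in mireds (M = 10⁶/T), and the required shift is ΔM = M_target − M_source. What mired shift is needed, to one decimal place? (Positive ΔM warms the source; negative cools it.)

-96.2 mireds

M_source = 10⁶/4856 = 205.931; M_target = 10⁶/9112 = 109.745.
ΔM = 109.745 − 205.931 = -96.185 → -96.2 mireds, a cooling shift.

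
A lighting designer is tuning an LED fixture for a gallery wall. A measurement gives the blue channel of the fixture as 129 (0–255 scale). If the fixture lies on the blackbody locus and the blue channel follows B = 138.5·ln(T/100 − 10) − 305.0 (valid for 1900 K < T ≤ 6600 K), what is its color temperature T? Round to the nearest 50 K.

3300 K

ln(t − 10) = (129 + 305.0) / 138.5 = 3.1336.
t − 10 = e^3.1336 = 22.956, so t = 32.956.
T = 100·t = 3296 K → 3300 K to the nearest 50 K.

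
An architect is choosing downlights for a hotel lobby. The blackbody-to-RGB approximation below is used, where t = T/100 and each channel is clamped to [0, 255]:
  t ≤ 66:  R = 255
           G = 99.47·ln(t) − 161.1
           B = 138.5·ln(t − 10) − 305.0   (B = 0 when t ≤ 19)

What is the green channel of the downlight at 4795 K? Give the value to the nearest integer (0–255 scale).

t = 4795/100 = 47.95; the t ≤ 66 branch applies.
G = 99.47·ln 47.95 − 161.1 = 99.47·3.8702 − 161.1 = 223.865.
Rounded: 224.

224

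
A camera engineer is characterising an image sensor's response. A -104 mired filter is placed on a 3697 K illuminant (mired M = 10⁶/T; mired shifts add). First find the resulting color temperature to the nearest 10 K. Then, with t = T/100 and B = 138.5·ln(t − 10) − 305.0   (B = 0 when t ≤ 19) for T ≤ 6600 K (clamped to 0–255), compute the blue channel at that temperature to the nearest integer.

237

M_in = 10⁶/3697 = 270.49; M_out = 270.49 + (-104) = 166.49.
T_out = 10⁶/166.49 = 6006.4 K → 6010 K; t = 60.1.
B = 138.5·ln(60.1 − 10) − 305.0 = 138.5·ln 50.1 − 305.0 = 138.5·3.9140 − 305.0 = 237.092.
Rounded: 237.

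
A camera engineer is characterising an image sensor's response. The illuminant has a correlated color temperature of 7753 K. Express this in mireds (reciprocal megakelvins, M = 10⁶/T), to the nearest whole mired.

M = 10⁶ / 7753 = 128.982 → 129 mireds.

129 mireds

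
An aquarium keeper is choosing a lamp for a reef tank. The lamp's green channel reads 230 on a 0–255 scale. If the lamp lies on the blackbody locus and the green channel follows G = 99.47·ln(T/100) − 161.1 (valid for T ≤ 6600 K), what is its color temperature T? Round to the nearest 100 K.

5100 K

ln t = (230 + 161.1) / 99.47 = 3.9318.
t = e^3.9318 = 51.001.
T = 100·t = 5100 K → 5100 K to the nearest 100 K.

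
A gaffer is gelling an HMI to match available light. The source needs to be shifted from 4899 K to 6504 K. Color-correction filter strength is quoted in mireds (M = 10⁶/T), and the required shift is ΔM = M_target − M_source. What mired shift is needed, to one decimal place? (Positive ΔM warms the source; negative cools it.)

M_source = 10⁶/4899 = 204.123; M_target = 10⁶/6504 = 153.752.
ΔM = 153.752 − 204.123 = -50.372 → -50.4 mireds, a cooling shift.

-50.4 mireds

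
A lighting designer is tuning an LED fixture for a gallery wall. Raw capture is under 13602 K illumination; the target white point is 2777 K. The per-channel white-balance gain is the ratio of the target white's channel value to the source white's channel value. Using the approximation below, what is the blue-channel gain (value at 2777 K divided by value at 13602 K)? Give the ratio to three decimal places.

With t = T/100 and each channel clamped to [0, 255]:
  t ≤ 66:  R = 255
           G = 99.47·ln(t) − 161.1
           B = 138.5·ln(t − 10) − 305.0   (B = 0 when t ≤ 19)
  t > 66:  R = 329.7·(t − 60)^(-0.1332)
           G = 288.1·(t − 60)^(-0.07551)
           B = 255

At 13602 K (t = 136.02):
  B = 255 by definition for t > 66.
At 2777 K (t = 27.77):
  B = 138.5·ln(27.77 − 10) − 305.0 = 138.5·ln 17.77 − 305.0 = 138.5·2.8775 − 305.0 = 93.535.
Gain = 93.535 / 255.000 = 0.3668 → 0.367.

0.367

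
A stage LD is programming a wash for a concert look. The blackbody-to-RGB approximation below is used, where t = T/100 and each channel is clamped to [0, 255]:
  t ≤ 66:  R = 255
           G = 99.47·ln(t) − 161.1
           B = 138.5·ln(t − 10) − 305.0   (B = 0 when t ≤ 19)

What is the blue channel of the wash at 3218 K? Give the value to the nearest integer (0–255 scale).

t = 3218/100 = 32.18; the t ≤ 66 branch applies.
B = 138.5·ln(32.18 − 10) − 305.0 = 138.5·ln 22.18 − 305.0 = 138.5·3.0992 − 305.0 = 124.238.
Rounded: 124.

124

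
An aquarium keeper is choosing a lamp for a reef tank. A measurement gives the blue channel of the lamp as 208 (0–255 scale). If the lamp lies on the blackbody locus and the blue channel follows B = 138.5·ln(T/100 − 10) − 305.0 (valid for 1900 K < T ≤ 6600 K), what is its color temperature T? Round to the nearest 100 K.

5100 K

ln(t − 10) = (208 + 305.0) / 138.5 = 3.7040.
t − 10 = e^3.7040 = 40.608, so t = 50.608.
T = 100·t = 5061 K → 5100 K to the nearest 100 K.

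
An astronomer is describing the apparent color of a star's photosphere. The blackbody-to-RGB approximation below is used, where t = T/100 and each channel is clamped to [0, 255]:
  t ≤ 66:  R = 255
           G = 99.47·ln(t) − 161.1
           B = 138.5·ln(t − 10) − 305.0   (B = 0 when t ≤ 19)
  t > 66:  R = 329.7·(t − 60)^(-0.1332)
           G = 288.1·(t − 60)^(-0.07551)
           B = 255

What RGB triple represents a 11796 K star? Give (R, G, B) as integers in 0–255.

t = 11796/100 = 117.96; the t > 66 branch applies.
R = 329.7·(117.96 − 60)^(-0.1332) = 329.7·57.96^(-0.1332) = 329.7·0.58231 = 191.986.
G = 288.1·(117.96 − 60)^(-0.07551) = 288.1·57.96^(-0.07551) = 288.1·0.73598 = 212.036.
B = 255 by definition for t > 66.
Rounded: (192, 212, 255).

(192, 212, 255)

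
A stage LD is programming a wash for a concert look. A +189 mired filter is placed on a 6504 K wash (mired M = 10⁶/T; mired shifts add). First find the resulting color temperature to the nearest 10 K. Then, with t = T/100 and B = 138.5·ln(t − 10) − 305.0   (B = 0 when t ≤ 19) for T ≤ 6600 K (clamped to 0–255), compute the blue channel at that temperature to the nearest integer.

104

M_in = 10⁶/6504 = 153.75; M_out = 153.75 + (+189) = 342.75.
T_out = 10⁶/342.75 = 2917.6 K → 2920 K; t = 29.2.
B = 138.5·ln(29.2 − 10) − 305.0 = 138.5·ln 19.2 − 305.0 = 138.5·2.9549 − 305.0 = 104.255.
Rounded: 104.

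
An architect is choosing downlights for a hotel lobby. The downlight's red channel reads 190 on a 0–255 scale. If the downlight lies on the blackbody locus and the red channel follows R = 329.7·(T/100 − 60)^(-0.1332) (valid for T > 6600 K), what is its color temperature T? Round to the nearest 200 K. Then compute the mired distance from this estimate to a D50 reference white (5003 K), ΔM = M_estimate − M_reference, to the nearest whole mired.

(t − 60)^(-0.1332) = 190/329.7 = 0.57628.
t − 60 = 0.57628^(1/-0.1332) = 0.57628^(-7.508) = 62.667, so t = 122.667.
T = 100·t = 12267 K → 12200 K to the nearest 200 K.
M_estimate = 10⁶/12200 = 81.97; M_reference = 10⁶/5003 = 199.88.
ΔM = 81.97 − 199.88 = -117.91 → -118 mireds.

-118 mireds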